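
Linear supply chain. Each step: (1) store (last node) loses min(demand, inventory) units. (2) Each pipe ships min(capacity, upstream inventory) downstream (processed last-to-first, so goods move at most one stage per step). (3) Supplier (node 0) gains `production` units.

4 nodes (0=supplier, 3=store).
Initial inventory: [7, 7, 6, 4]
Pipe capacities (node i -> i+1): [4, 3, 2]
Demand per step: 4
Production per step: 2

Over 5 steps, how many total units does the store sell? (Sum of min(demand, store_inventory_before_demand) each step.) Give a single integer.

Answer: 12

Derivation:
Step 1: sold=4 (running total=4) -> [5 8 7 2]
Step 2: sold=2 (running total=6) -> [3 9 8 2]
Step 3: sold=2 (running total=8) -> [2 9 9 2]
Step 4: sold=2 (running total=10) -> [2 8 10 2]
Step 5: sold=2 (running total=12) -> [2 7 11 2]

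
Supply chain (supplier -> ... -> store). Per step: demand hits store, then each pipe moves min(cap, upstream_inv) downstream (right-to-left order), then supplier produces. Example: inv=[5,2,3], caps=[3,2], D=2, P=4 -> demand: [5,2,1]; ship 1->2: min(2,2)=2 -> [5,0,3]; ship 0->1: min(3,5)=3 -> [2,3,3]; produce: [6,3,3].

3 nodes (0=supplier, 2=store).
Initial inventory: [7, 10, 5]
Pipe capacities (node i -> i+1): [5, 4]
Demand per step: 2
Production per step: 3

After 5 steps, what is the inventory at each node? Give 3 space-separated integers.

Step 1: demand=2,sold=2 ship[1->2]=4 ship[0->1]=5 prod=3 -> inv=[5 11 7]
Step 2: demand=2,sold=2 ship[1->2]=4 ship[0->1]=5 prod=3 -> inv=[3 12 9]
Step 3: demand=2,sold=2 ship[1->2]=4 ship[0->1]=3 prod=3 -> inv=[3 11 11]
Step 4: demand=2,sold=2 ship[1->2]=4 ship[0->1]=3 prod=3 -> inv=[3 10 13]
Step 5: demand=2,sold=2 ship[1->2]=4 ship[0->1]=3 prod=3 -> inv=[3 9 15]

3 9 15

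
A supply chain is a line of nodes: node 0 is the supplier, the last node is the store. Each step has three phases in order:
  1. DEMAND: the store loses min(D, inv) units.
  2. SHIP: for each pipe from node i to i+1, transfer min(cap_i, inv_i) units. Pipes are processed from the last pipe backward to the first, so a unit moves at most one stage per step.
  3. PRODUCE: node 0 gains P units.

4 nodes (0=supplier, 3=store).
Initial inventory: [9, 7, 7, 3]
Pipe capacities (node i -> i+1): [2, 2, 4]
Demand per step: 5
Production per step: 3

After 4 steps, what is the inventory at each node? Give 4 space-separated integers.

Step 1: demand=5,sold=3 ship[2->3]=4 ship[1->2]=2 ship[0->1]=2 prod=3 -> inv=[10 7 5 4]
Step 2: demand=5,sold=4 ship[2->3]=4 ship[1->2]=2 ship[0->1]=2 prod=3 -> inv=[11 7 3 4]
Step 3: demand=5,sold=4 ship[2->3]=3 ship[1->2]=2 ship[0->1]=2 prod=3 -> inv=[12 7 2 3]
Step 4: demand=5,sold=3 ship[2->3]=2 ship[1->2]=2 ship[0->1]=2 prod=3 -> inv=[13 7 2 2]

13 7 2 2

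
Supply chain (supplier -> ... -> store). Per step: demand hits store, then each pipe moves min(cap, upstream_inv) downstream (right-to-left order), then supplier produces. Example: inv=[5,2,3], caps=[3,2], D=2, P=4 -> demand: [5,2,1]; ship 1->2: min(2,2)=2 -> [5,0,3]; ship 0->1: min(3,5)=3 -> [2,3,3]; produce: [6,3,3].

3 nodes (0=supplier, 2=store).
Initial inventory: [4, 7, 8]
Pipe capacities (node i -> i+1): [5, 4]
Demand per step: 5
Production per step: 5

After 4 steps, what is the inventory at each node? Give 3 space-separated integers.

Step 1: demand=5,sold=5 ship[1->2]=4 ship[0->1]=4 prod=5 -> inv=[5 7 7]
Step 2: demand=5,sold=5 ship[1->2]=4 ship[0->1]=5 prod=5 -> inv=[5 8 6]
Step 3: demand=5,sold=5 ship[1->2]=4 ship[0->1]=5 prod=5 -> inv=[5 9 5]
Step 4: demand=5,sold=5 ship[1->2]=4 ship[0->1]=5 prod=5 -> inv=[5 10 4]

5 10 4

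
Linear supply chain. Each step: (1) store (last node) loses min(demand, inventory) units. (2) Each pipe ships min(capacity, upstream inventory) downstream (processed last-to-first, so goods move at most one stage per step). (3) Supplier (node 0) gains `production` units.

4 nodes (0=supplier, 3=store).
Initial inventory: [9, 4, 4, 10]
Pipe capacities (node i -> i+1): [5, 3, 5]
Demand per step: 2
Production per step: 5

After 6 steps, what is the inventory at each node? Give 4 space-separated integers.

Step 1: demand=2,sold=2 ship[2->3]=4 ship[1->2]=3 ship[0->1]=5 prod=5 -> inv=[9 6 3 12]
Step 2: demand=2,sold=2 ship[2->3]=3 ship[1->2]=3 ship[0->1]=5 prod=5 -> inv=[9 8 3 13]
Step 3: demand=2,sold=2 ship[2->3]=3 ship[1->2]=3 ship[0->1]=5 prod=5 -> inv=[9 10 3 14]
Step 4: demand=2,sold=2 ship[2->3]=3 ship[1->2]=3 ship[0->1]=5 prod=5 -> inv=[9 12 3 15]
Step 5: demand=2,sold=2 ship[2->3]=3 ship[1->2]=3 ship[0->1]=5 prod=5 -> inv=[9 14 3 16]
Step 6: demand=2,sold=2 ship[2->3]=3 ship[1->2]=3 ship[0->1]=5 prod=5 -> inv=[9 16 3 17]

9 16 3 17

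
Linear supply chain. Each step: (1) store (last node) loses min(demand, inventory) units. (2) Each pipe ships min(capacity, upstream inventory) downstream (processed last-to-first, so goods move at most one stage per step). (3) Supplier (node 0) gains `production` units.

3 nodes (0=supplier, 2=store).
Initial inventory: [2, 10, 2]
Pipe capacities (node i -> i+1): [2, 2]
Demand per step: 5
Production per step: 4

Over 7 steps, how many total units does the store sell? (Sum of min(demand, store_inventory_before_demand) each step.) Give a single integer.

Step 1: sold=2 (running total=2) -> [4 10 2]
Step 2: sold=2 (running total=4) -> [6 10 2]
Step 3: sold=2 (running total=6) -> [8 10 2]
Step 4: sold=2 (running total=8) -> [10 10 2]
Step 5: sold=2 (running total=10) -> [12 10 2]
Step 6: sold=2 (running total=12) -> [14 10 2]
Step 7: sold=2 (running total=14) -> [16 10 2]

Answer: 14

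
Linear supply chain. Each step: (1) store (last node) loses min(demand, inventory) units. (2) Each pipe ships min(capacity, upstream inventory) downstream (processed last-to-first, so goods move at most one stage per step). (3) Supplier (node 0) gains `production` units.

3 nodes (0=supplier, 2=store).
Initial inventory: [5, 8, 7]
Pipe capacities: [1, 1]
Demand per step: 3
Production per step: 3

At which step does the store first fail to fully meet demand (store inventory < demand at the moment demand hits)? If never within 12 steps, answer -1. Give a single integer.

Step 1: demand=3,sold=3 ship[1->2]=1 ship[0->1]=1 prod=3 -> [7 8 5]
Step 2: demand=3,sold=3 ship[1->2]=1 ship[0->1]=1 prod=3 -> [9 8 3]
Step 3: demand=3,sold=3 ship[1->2]=1 ship[0->1]=1 prod=3 -> [11 8 1]
Step 4: demand=3,sold=1 ship[1->2]=1 ship[0->1]=1 prod=3 -> [13 8 1]
Step 5: demand=3,sold=1 ship[1->2]=1 ship[0->1]=1 prod=3 -> [15 8 1]
Step 6: demand=3,sold=1 ship[1->2]=1 ship[0->1]=1 prod=3 -> [17 8 1]
Step 7: demand=3,sold=1 ship[1->2]=1 ship[0->1]=1 prod=3 -> [19 8 1]
Step 8: demand=3,sold=1 ship[1->2]=1 ship[0->1]=1 prod=3 -> [21 8 1]
Step 9: demand=3,sold=1 ship[1->2]=1 ship[0->1]=1 prod=3 -> [23 8 1]
Step 10: demand=3,sold=1 ship[1->2]=1 ship[0->1]=1 prod=3 -> [25 8 1]
Step 11: demand=3,sold=1 ship[1->2]=1 ship[0->1]=1 prod=3 -> [27 8 1]
Step 12: demand=3,sold=1 ship[1->2]=1 ship[0->1]=1 prod=3 -> [29 8 1]
First stockout at step 4

4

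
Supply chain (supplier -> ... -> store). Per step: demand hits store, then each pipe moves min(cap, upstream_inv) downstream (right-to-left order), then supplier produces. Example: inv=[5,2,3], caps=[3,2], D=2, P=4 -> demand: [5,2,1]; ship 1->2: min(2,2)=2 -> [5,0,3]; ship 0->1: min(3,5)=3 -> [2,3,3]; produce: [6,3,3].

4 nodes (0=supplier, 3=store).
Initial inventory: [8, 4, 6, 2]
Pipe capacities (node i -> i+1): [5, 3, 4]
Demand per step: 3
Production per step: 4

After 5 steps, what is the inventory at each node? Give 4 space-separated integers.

Step 1: demand=3,sold=2 ship[2->3]=4 ship[1->2]=3 ship[0->1]=5 prod=4 -> inv=[7 6 5 4]
Step 2: demand=3,sold=3 ship[2->3]=4 ship[1->2]=3 ship[0->1]=5 prod=4 -> inv=[6 8 4 5]
Step 3: demand=3,sold=3 ship[2->3]=4 ship[1->2]=3 ship[0->1]=5 prod=4 -> inv=[5 10 3 6]
Step 4: demand=3,sold=3 ship[2->3]=3 ship[1->2]=3 ship[0->1]=5 prod=4 -> inv=[4 12 3 6]
Step 5: demand=3,sold=3 ship[2->3]=3 ship[1->2]=3 ship[0->1]=4 prod=4 -> inv=[4 13 3 6]

4 13 3 6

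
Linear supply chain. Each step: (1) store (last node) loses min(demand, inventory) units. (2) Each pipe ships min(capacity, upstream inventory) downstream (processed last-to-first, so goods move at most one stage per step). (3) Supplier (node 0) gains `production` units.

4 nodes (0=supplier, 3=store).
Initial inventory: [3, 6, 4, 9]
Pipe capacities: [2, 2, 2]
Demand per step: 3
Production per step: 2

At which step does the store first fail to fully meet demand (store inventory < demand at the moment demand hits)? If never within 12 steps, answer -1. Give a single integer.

Step 1: demand=3,sold=3 ship[2->3]=2 ship[1->2]=2 ship[0->1]=2 prod=2 -> [3 6 4 8]
Step 2: demand=3,sold=3 ship[2->3]=2 ship[1->2]=2 ship[0->1]=2 prod=2 -> [3 6 4 7]
Step 3: demand=3,sold=3 ship[2->3]=2 ship[1->2]=2 ship[0->1]=2 prod=2 -> [3 6 4 6]
Step 4: demand=3,sold=3 ship[2->3]=2 ship[1->2]=2 ship[0->1]=2 prod=2 -> [3 6 4 5]
Step 5: demand=3,sold=3 ship[2->3]=2 ship[1->2]=2 ship[0->1]=2 prod=2 -> [3 6 4 4]
Step 6: demand=3,sold=3 ship[2->3]=2 ship[1->2]=2 ship[0->1]=2 prod=2 -> [3 6 4 3]
Step 7: demand=3,sold=3 ship[2->3]=2 ship[1->2]=2 ship[0->1]=2 prod=2 -> [3 6 4 2]
Step 8: demand=3,sold=2 ship[2->3]=2 ship[1->2]=2 ship[0->1]=2 prod=2 -> [3 6 4 2]
Step 9: demand=3,sold=2 ship[2->3]=2 ship[1->2]=2 ship[0->1]=2 prod=2 -> [3 6 4 2]
Step 10: demand=3,sold=2 ship[2->3]=2 ship[1->2]=2 ship[0->1]=2 prod=2 -> [3 6 4 2]
Step 11: demand=3,sold=2 ship[2->3]=2 ship[1->2]=2 ship[0->1]=2 prod=2 -> [3 6 4 2]
Step 12: demand=3,sold=2 ship[2->3]=2 ship[1->2]=2 ship[0->1]=2 prod=2 -> [3 6 4 2]
First stockout at step 8

8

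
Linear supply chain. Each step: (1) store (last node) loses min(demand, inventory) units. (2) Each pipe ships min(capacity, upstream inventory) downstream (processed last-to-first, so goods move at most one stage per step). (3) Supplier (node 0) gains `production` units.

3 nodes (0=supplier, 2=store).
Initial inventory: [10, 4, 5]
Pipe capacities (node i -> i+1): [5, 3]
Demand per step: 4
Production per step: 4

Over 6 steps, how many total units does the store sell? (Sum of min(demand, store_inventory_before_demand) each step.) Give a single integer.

Answer: 20

Derivation:
Step 1: sold=4 (running total=4) -> [9 6 4]
Step 2: sold=4 (running total=8) -> [8 8 3]
Step 3: sold=3 (running total=11) -> [7 10 3]
Step 4: sold=3 (running total=14) -> [6 12 3]
Step 5: sold=3 (running total=17) -> [5 14 3]
Step 6: sold=3 (running total=20) -> [4 16 3]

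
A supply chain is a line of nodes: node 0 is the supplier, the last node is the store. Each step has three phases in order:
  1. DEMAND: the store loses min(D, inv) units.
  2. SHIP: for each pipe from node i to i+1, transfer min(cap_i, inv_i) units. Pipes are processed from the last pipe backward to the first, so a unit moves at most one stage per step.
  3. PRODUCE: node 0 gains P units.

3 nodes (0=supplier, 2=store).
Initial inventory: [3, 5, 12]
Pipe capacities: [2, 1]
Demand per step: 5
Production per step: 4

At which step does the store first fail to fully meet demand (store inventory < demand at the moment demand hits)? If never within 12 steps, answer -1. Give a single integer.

Step 1: demand=5,sold=5 ship[1->2]=1 ship[0->1]=2 prod=4 -> [5 6 8]
Step 2: demand=5,sold=5 ship[1->2]=1 ship[0->1]=2 prod=4 -> [7 7 4]
Step 3: demand=5,sold=4 ship[1->2]=1 ship[0->1]=2 prod=4 -> [9 8 1]
Step 4: demand=5,sold=1 ship[1->2]=1 ship[0->1]=2 prod=4 -> [11 9 1]
Step 5: demand=5,sold=1 ship[1->2]=1 ship[0->1]=2 prod=4 -> [13 10 1]
Step 6: demand=5,sold=1 ship[1->2]=1 ship[0->1]=2 prod=4 -> [15 11 1]
Step 7: demand=5,sold=1 ship[1->2]=1 ship[0->1]=2 prod=4 -> [17 12 1]
Step 8: demand=5,sold=1 ship[1->2]=1 ship[0->1]=2 prod=4 -> [19 13 1]
Step 9: demand=5,sold=1 ship[1->2]=1 ship[0->1]=2 prod=4 -> [21 14 1]
Step 10: demand=5,sold=1 ship[1->2]=1 ship[0->1]=2 prod=4 -> [23 15 1]
Step 11: demand=5,sold=1 ship[1->2]=1 ship[0->1]=2 prod=4 -> [25 16 1]
Step 12: demand=5,sold=1 ship[1->2]=1 ship[0->1]=2 prod=4 -> [27 17 1]
First stockout at step 3

3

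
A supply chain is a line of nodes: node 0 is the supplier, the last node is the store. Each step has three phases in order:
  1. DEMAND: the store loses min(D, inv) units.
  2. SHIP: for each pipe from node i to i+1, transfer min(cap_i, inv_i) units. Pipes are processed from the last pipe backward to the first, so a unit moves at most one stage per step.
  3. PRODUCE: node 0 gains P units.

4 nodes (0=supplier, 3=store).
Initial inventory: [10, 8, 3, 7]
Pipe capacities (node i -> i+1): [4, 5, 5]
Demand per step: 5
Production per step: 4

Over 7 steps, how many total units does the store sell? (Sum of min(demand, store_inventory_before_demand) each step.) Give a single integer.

Step 1: sold=5 (running total=5) -> [10 7 5 5]
Step 2: sold=5 (running total=10) -> [10 6 5 5]
Step 3: sold=5 (running total=15) -> [10 5 5 5]
Step 4: sold=5 (running total=20) -> [10 4 5 5]
Step 5: sold=5 (running total=25) -> [10 4 4 5]
Step 6: sold=5 (running total=30) -> [10 4 4 4]
Step 7: sold=4 (running total=34) -> [10 4 4 4]

Answer: 34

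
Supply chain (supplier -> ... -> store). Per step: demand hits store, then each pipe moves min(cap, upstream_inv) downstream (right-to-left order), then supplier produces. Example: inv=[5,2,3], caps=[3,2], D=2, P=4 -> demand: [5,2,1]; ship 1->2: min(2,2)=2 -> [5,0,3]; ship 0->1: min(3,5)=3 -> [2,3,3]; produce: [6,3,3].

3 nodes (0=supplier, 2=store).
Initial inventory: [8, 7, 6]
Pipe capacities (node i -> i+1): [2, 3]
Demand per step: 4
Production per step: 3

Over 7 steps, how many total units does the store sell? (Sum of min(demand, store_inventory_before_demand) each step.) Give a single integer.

Step 1: sold=4 (running total=4) -> [9 6 5]
Step 2: sold=4 (running total=8) -> [10 5 4]
Step 3: sold=4 (running total=12) -> [11 4 3]
Step 4: sold=3 (running total=15) -> [12 3 3]
Step 5: sold=3 (running total=18) -> [13 2 3]
Step 6: sold=3 (running total=21) -> [14 2 2]
Step 7: sold=2 (running total=23) -> [15 2 2]

Answer: 23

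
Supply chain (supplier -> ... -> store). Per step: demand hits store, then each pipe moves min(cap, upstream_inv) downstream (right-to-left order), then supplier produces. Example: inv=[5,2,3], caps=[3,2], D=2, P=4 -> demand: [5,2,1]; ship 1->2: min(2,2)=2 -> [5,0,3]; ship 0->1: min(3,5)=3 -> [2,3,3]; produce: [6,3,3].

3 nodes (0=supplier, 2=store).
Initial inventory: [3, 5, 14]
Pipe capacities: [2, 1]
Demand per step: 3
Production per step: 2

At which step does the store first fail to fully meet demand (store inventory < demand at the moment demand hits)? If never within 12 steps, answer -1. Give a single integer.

Step 1: demand=3,sold=3 ship[1->2]=1 ship[0->1]=2 prod=2 -> [3 6 12]
Step 2: demand=3,sold=3 ship[1->2]=1 ship[0->1]=2 prod=2 -> [3 7 10]
Step 3: demand=3,sold=3 ship[1->2]=1 ship[0->1]=2 prod=2 -> [3 8 8]
Step 4: demand=3,sold=3 ship[1->2]=1 ship[0->1]=2 prod=2 -> [3 9 6]
Step 5: demand=3,sold=3 ship[1->2]=1 ship[0->1]=2 prod=2 -> [3 10 4]
Step 6: demand=3,sold=3 ship[1->2]=1 ship[0->1]=2 prod=2 -> [3 11 2]
Step 7: demand=3,sold=2 ship[1->2]=1 ship[0->1]=2 prod=2 -> [3 12 1]
Step 8: demand=3,sold=1 ship[1->2]=1 ship[0->1]=2 prod=2 -> [3 13 1]
Step 9: demand=3,sold=1 ship[1->2]=1 ship[0->1]=2 prod=2 -> [3 14 1]
Step 10: demand=3,sold=1 ship[1->2]=1 ship[0->1]=2 prod=2 -> [3 15 1]
Step 11: demand=3,sold=1 ship[1->2]=1 ship[0->1]=2 prod=2 -> [3 16 1]
Step 12: demand=3,sold=1 ship[1->2]=1 ship[0->1]=2 prod=2 -> [3 17 1]
First stockout at step 7

7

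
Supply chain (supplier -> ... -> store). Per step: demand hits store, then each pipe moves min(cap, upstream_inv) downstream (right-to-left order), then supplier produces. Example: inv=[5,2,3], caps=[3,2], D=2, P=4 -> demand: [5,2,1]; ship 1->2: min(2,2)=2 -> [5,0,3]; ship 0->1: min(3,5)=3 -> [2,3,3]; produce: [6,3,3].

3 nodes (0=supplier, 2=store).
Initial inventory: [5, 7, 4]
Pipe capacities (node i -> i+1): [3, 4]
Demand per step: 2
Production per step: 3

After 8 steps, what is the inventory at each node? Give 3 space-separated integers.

Step 1: demand=2,sold=2 ship[1->2]=4 ship[0->1]=3 prod=3 -> inv=[5 6 6]
Step 2: demand=2,sold=2 ship[1->2]=4 ship[0->1]=3 prod=3 -> inv=[5 5 8]
Step 3: demand=2,sold=2 ship[1->2]=4 ship[0->1]=3 prod=3 -> inv=[5 4 10]
Step 4: demand=2,sold=2 ship[1->2]=4 ship[0->1]=3 prod=3 -> inv=[5 3 12]
Step 5: demand=2,sold=2 ship[1->2]=3 ship[0->1]=3 prod=3 -> inv=[5 3 13]
Step 6: demand=2,sold=2 ship[1->2]=3 ship[0->1]=3 prod=3 -> inv=[5 3 14]
Step 7: demand=2,sold=2 ship[1->2]=3 ship[0->1]=3 prod=3 -> inv=[5 3 15]
Step 8: demand=2,sold=2 ship[1->2]=3 ship[0->1]=3 prod=3 -> inv=[5 3 16]

5 3 16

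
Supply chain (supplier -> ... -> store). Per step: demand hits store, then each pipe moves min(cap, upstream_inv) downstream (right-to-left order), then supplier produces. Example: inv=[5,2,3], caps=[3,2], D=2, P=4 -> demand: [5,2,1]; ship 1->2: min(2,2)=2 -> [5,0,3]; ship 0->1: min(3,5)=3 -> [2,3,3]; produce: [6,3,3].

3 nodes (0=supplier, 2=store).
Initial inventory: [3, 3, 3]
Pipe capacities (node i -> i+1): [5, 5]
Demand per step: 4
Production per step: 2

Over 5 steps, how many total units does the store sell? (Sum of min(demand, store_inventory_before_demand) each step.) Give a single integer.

Answer: 13

Derivation:
Step 1: sold=3 (running total=3) -> [2 3 3]
Step 2: sold=3 (running total=6) -> [2 2 3]
Step 3: sold=3 (running total=9) -> [2 2 2]
Step 4: sold=2 (running total=11) -> [2 2 2]
Step 5: sold=2 (running total=13) -> [2 2 2]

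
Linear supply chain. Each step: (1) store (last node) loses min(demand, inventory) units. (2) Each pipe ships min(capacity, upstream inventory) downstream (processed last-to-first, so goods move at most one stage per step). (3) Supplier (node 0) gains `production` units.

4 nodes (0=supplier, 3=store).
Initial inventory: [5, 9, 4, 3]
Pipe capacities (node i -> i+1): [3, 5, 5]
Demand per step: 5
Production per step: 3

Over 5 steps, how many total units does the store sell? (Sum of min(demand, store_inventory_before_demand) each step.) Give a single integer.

Step 1: sold=3 (running total=3) -> [5 7 5 4]
Step 2: sold=4 (running total=7) -> [5 5 5 5]
Step 3: sold=5 (running total=12) -> [5 3 5 5]
Step 4: sold=5 (running total=17) -> [5 3 3 5]
Step 5: sold=5 (running total=22) -> [5 3 3 3]

Answer: 22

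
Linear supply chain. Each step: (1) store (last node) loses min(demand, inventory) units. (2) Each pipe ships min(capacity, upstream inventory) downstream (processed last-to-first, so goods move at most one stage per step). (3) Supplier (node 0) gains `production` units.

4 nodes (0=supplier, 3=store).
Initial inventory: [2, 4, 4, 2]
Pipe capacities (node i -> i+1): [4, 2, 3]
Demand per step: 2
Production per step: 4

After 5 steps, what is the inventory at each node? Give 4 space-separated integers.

Step 1: demand=2,sold=2 ship[2->3]=3 ship[1->2]=2 ship[0->1]=2 prod=4 -> inv=[4 4 3 3]
Step 2: demand=2,sold=2 ship[2->3]=3 ship[1->2]=2 ship[0->1]=4 prod=4 -> inv=[4 6 2 4]
Step 3: demand=2,sold=2 ship[2->3]=2 ship[1->2]=2 ship[0->1]=4 prod=4 -> inv=[4 8 2 4]
Step 4: demand=2,sold=2 ship[2->3]=2 ship[1->2]=2 ship[0->1]=4 prod=4 -> inv=[4 10 2 4]
Step 5: demand=2,sold=2 ship[2->3]=2 ship[1->2]=2 ship[0->1]=4 prod=4 -> inv=[4 12 2 4]

4 12 2 4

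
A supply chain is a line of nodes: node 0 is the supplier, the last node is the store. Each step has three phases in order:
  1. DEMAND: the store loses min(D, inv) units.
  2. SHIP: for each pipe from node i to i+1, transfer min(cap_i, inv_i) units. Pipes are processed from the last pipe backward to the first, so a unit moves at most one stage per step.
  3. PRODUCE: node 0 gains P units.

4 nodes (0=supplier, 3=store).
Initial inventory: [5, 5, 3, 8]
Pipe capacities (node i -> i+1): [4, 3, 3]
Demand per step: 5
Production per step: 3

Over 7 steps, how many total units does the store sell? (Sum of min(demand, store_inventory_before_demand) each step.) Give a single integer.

Answer: 26

Derivation:
Step 1: sold=5 (running total=5) -> [4 6 3 6]
Step 2: sold=5 (running total=10) -> [3 7 3 4]
Step 3: sold=4 (running total=14) -> [3 7 3 3]
Step 4: sold=3 (running total=17) -> [3 7 3 3]
Step 5: sold=3 (running total=20) -> [3 7 3 3]
Step 6: sold=3 (running total=23) -> [3 7 3 3]
Step 7: sold=3 (running total=26) -> [3 7 3 3]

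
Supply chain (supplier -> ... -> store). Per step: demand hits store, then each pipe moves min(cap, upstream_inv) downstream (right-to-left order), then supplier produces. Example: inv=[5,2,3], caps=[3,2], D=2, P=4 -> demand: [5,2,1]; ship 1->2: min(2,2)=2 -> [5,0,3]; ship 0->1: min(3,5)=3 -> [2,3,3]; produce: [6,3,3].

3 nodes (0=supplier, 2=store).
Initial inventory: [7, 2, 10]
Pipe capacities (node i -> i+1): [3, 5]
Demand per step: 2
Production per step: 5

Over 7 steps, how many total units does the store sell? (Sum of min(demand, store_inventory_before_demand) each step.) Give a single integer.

Answer: 14

Derivation:
Step 1: sold=2 (running total=2) -> [9 3 10]
Step 2: sold=2 (running total=4) -> [11 3 11]
Step 3: sold=2 (running total=6) -> [13 3 12]
Step 4: sold=2 (running total=8) -> [15 3 13]
Step 5: sold=2 (running total=10) -> [17 3 14]
Step 6: sold=2 (running total=12) -> [19 3 15]
Step 7: sold=2 (running total=14) -> [21 3 16]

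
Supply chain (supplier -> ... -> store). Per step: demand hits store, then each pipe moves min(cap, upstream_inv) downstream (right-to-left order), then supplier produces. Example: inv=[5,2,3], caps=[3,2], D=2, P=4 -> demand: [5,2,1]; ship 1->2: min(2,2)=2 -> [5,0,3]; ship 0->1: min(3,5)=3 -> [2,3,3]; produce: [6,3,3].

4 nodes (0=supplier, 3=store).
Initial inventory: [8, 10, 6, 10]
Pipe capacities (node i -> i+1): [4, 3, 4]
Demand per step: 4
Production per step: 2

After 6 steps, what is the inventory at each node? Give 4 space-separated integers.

Step 1: demand=4,sold=4 ship[2->3]=4 ship[1->2]=3 ship[0->1]=4 prod=2 -> inv=[6 11 5 10]
Step 2: demand=4,sold=4 ship[2->3]=4 ship[1->2]=3 ship[0->1]=4 prod=2 -> inv=[4 12 4 10]
Step 3: demand=4,sold=4 ship[2->3]=4 ship[1->2]=3 ship[0->1]=4 prod=2 -> inv=[2 13 3 10]
Step 4: demand=4,sold=4 ship[2->3]=3 ship[1->2]=3 ship[0->1]=2 prod=2 -> inv=[2 12 3 9]
Step 5: demand=4,sold=4 ship[2->3]=3 ship[1->2]=3 ship[0->1]=2 prod=2 -> inv=[2 11 3 8]
Step 6: demand=4,sold=4 ship[2->3]=3 ship[1->2]=3 ship[0->1]=2 prod=2 -> inv=[2 10 3 7]

2 10 3 7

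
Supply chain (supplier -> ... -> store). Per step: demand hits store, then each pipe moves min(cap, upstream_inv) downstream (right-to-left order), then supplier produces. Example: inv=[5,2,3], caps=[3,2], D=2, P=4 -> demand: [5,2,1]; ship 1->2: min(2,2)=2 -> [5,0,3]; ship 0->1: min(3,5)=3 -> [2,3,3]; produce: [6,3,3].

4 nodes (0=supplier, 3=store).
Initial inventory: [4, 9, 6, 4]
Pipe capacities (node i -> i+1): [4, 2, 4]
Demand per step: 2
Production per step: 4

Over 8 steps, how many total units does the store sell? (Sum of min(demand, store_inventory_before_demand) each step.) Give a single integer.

Step 1: sold=2 (running total=2) -> [4 11 4 6]
Step 2: sold=2 (running total=4) -> [4 13 2 8]
Step 3: sold=2 (running total=6) -> [4 15 2 8]
Step 4: sold=2 (running total=8) -> [4 17 2 8]
Step 5: sold=2 (running total=10) -> [4 19 2 8]
Step 6: sold=2 (running total=12) -> [4 21 2 8]
Step 7: sold=2 (running total=14) -> [4 23 2 8]
Step 8: sold=2 (running total=16) -> [4 25 2 8]

Answer: 16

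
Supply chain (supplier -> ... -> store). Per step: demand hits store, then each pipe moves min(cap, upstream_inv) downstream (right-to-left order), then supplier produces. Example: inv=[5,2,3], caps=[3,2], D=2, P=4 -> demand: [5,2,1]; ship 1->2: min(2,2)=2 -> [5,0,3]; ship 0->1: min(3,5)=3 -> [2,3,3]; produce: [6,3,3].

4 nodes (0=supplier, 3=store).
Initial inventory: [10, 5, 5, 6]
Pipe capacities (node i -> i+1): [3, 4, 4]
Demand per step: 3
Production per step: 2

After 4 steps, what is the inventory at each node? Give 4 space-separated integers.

Step 1: demand=3,sold=3 ship[2->3]=4 ship[1->2]=4 ship[0->1]=3 prod=2 -> inv=[9 4 5 7]
Step 2: demand=3,sold=3 ship[2->3]=4 ship[1->2]=4 ship[0->1]=3 prod=2 -> inv=[8 3 5 8]
Step 3: demand=3,sold=3 ship[2->3]=4 ship[1->2]=3 ship[0->1]=3 prod=2 -> inv=[7 3 4 9]
Step 4: demand=3,sold=3 ship[2->3]=4 ship[1->2]=3 ship[0->1]=3 prod=2 -> inv=[6 3 3 10]

6 3 3 10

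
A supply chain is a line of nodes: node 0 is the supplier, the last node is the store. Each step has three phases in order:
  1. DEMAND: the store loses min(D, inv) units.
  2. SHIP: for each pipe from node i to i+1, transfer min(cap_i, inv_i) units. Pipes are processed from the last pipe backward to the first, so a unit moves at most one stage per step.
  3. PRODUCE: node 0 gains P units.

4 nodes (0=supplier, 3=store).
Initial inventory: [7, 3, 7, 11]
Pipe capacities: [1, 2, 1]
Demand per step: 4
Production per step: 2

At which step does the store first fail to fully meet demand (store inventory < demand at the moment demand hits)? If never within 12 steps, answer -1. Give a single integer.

Step 1: demand=4,sold=4 ship[2->3]=1 ship[1->2]=2 ship[0->1]=1 prod=2 -> [8 2 8 8]
Step 2: demand=4,sold=4 ship[2->3]=1 ship[1->2]=2 ship[0->1]=1 prod=2 -> [9 1 9 5]
Step 3: demand=4,sold=4 ship[2->3]=1 ship[1->2]=1 ship[0->1]=1 prod=2 -> [10 1 9 2]
Step 4: demand=4,sold=2 ship[2->3]=1 ship[1->2]=1 ship[0->1]=1 prod=2 -> [11 1 9 1]
Step 5: demand=4,sold=1 ship[2->3]=1 ship[1->2]=1 ship[0->1]=1 prod=2 -> [12 1 9 1]
Step 6: demand=4,sold=1 ship[2->3]=1 ship[1->2]=1 ship[0->1]=1 prod=2 -> [13 1 9 1]
Step 7: demand=4,sold=1 ship[2->3]=1 ship[1->2]=1 ship[0->1]=1 prod=2 -> [14 1 9 1]
Step 8: demand=4,sold=1 ship[2->3]=1 ship[1->2]=1 ship[0->1]=1 prod=2 -> [15 1 9 1]
Step 9: demand=4,sold=1 ship[2->3]=1 ship[1->2]=1 ship[0->1]=1 prod=2 -> [16 1 9 1]
Step 10: demand=4,sold=1 ship[2->3]=1 ship[1->2]=1 ship[0->1]=1 prod=2 -> [17 1 9 1]
Step 11: demand=4,sold=1 ship[2->3]=1 ship[1->2]=1 ship[0->1]=1 prod=2 -> [18 1 9 1]
Step 12: demand=4,sold=1 ship[2->3]=1 ship[1->2]=1 ship[0->1]=1 prod=2 -> [19 1 9 1]
First stockout at step 4

4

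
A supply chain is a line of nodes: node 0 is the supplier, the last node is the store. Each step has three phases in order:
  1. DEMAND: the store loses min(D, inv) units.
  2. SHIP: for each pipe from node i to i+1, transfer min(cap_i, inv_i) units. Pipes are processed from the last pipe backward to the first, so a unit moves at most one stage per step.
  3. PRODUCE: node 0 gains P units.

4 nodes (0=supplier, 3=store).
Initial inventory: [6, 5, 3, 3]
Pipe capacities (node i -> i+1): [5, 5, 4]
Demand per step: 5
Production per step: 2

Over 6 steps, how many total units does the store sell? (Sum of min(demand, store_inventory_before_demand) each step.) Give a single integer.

Step 1: sold=3 (running total=3) -> [3 5 5 3]
Step 2: sold=3 (running total=6) -> [2 3 6 4]
Step 3: sold=4 (running total=10) -> [2 2 5 4]
Step 4: sold=4 (running total=14) -> [2 2 3 4]
Step 5: sold=4 (running total=18) -> [2 2 2 3]
Step 6: sold=3 (running total=21) -> [2 2 2 2]

Answer: 21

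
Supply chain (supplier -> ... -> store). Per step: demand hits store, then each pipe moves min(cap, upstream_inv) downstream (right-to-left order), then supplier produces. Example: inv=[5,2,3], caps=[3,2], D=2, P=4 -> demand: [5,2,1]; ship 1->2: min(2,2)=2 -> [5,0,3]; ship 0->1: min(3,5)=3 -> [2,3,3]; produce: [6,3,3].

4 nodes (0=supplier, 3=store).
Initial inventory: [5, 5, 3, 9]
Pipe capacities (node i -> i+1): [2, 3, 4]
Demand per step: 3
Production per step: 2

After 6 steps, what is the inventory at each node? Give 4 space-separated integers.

Step 1: demand=3,sold=3 ship[2->3]=3 ship[1->2]=3 ship[0->1]=2 prod=2 -> inv=[5 4 3 9]
Step 2: demand=3,sold=3 ship[2->3]=3 ship[1->2]=3 ship[0->1]=2 prod=2 -> inv=[5 3 3 9]
Step 3: demand=3,sold=3 ship[2->3]=3 ship[1->2]=3 ship[0->1]=2 prod=2 -> inv=[5 2 3 9]
Step 4: demand=3,sold=3 ship[2->3]=3 ship[1->2]=2 ship[0->1]=2 prod=2 -> inv=[5 2 2 9]
Step 5: demand=3,sold=3 ship[2->3]=2 ship[1->2]=2 ship[0->1]=2 prod=2 -> inv=[5 2 2 8]
Step 6: demand=3,sold=3 ship[2->3]=2 ship[1->2]=2 ship[0->1]=2 prod=2 -> inv=[5 2 2 7]

5 2 2 7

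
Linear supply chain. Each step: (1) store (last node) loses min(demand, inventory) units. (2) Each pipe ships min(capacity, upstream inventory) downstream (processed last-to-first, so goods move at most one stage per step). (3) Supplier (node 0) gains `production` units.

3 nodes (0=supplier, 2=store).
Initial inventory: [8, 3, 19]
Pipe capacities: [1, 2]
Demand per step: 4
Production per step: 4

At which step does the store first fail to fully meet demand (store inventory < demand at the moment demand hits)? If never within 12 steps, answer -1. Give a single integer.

Step 1: demand=4,sold=4 ship[1->2]=2 ship[0->1]=1 prod=4 -> [11 2 17]
Step 2: demand=4,sold=4 ship[1->2]=2 ship[0->1]=1 prod=4 -> [14 1 15]
Step 3: demand=4,sold=4 ship[1->2]=1 ship[0->1]=1 prod=4 -> [17 1 12]
Step 4: demand=4,sold=4 ship[1->2]=1 ship[0->1]=1 prod=4 -> [20 1 9]
Step 5: demand=4,sold=4 ship[1->2]=1 ship[0->1]=1 prod=4 -> [23 1 6]
Step 6: demand=4,sold=4 ship[1->2]=1 ship[0->1]=1 prod=4 -> [26 1 3]
Step 7: demand=4,sold=3 ship[1->2]=1 ship[0->1]=1 prod=4 -> [29 1 1]
Step 8: demand=4,sold=1 ship[1->2]=1 ship[0->1]=1 prod=4 -> [32 1 1]
Step 9: demand=4,sold=1 ship[1->2]=1 ship[0->1]=1 prod=4 -> [35 1 1]
Step 10: demand=4,sold=1 ship[1->2]=1 ship[0->1]=1 prod=4 -> [38 1 1]
Step 11: demand=4,sold=1 ship[1->2]=1 ship[0->1]=1 prod=4 -> [41 1 1]
Step 12: demand=4,sold=1 ship[1->2]=1 ship[0->1]=1 prod=4 -> [44 1 1]
First stockout at step 7

7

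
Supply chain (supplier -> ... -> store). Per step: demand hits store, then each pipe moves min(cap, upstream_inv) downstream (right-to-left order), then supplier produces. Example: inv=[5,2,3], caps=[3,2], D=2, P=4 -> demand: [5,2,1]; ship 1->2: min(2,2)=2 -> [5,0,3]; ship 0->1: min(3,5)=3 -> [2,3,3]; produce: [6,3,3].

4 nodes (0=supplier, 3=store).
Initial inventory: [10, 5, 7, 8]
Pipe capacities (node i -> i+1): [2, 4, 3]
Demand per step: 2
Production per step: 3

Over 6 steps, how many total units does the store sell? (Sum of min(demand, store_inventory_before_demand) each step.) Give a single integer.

Step 1: sold=2 (running total=2) -> [11 3 8 9]
Step 2: sold=2 (running total=4) -> [12 2 8 10]
Step 3: sold=2 (running total=6) -> [13 2 7 11]
Step 4: sold=2 (running total=8) -> [14 2 6 12]
Step 5: sold=2 (running total=10) -> [15 2 5 13]
Step 6: sold=2 (running total=12) -> [16 2 4 14]

Answer: 12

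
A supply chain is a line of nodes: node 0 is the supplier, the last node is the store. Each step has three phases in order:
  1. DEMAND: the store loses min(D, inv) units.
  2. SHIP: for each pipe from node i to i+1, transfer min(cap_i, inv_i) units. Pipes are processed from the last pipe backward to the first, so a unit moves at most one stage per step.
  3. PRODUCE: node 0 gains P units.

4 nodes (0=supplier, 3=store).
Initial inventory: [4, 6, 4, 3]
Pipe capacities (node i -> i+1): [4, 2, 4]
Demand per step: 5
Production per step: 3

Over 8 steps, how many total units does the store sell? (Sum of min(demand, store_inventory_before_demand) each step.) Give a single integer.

Step 1: sold=3 (running total=3) -> [3 8 2 4]
Step 2: sold=4 (running total=7) -> [3 9 2 2]
Step 3: sold=2 (running total=9) -> [3 10 2 2]
Step 4: sold=2 (running total=11) -> [3 11 2 2]
Step 5: sold=2 (running total=13) -> [3 12 2 2]
Step 6: sold=2 (running total=15) -> [3 13 2 2]
Step 7: sold=2 (running total=17) -> [3 14 2 2]
Step 8: sold=2 (running total=19) -> [3 15 2 2]

Answer: 19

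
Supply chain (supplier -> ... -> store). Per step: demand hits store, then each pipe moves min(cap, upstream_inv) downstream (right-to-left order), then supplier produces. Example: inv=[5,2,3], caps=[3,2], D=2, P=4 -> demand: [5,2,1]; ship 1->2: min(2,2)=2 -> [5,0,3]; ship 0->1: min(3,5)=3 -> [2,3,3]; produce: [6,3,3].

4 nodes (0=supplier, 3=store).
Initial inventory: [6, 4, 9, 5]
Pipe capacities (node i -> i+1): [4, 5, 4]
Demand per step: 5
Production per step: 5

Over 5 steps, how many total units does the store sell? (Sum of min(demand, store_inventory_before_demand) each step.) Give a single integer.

Step 1: sold=5 (running total=5) -> [7 4 9 4]
Step 2: sold=4 (running total=9) -> [8 4 9 4]
Step 3: sold=4 (running total=13) -> [9 4 9 4]
Step 4: sold=4 (running total=17) -> [10 4 9 4]
Step 5: sold=4 (running total=21) -> [11 4 9 4]

Answer: 21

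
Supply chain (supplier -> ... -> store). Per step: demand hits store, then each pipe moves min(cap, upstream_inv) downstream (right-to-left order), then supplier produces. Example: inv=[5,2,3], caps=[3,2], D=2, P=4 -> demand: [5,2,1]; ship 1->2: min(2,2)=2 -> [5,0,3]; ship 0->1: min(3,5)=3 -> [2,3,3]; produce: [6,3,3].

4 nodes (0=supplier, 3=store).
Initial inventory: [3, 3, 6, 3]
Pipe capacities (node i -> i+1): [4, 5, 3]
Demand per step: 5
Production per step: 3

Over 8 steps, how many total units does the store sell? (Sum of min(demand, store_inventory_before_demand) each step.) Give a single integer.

Step 1: sold=3 (running total=3) -> [3 3 6 3]
Step 2: sold=3 (running total=6) -> [3 3 6 3]
Step 3: sold=3 (running total=9) -> [3 3 6 3]
Step 4: sold=3 (running total=12) -> [3 3 6 3]
Step 5: sold=3 (running total=15) -> [3 3 6 3]
Step 6: sold=3 (running total=18) -> [3 3 6 3]
Step 7: sold=3 (running total=21) -> [3 3 6 3]
Step 8: sold=3 (running total=24) -> [3 3 6 3]

Answer: 24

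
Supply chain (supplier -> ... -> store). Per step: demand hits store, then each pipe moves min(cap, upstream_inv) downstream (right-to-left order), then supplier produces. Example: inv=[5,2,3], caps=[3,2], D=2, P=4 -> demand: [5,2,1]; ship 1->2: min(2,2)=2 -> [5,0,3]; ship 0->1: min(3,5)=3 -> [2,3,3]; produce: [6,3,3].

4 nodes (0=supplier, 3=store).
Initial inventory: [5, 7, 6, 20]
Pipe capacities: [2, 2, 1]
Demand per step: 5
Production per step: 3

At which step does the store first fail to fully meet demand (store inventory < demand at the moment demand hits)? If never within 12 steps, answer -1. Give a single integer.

Step 1: demand=5,sold=5 ship[2->3]=1 ship[1->2]=2 ship[0->1]=2 prod=3 -> [6 7 7 16]
Step 2: demand=5,sold=5 ship[2->3]=1 ship[1->2]=2 ship[0->1]=2 prod=3 -> [7 7 8 12]
Step 3: demand=5,sold=5 ship[2->3]=1 ship[1->2]=2 ship[0->1]=2 prod=3 -> [8 7 9 8]
Step 4: demand=5,sold=5 ship[2->3]=1 ship[1->2]=2 ship[0->1]=2 prod=3 -> [9 7 10 4]
Step 5: demand=5,sold=4 ship[2->3]=1 ship[1->2]=2 ship[0->1]=2 prod=3 -> [10 7 11 1]
Step 6: demand=5,sold=1 ship[2->3]=1 ship[1->2]=2 ship[0->1]=2 prod=3 -> [11 7 12 1]
Step 7: demand=5,sold=1 ship[2->3]=1 ship[1->2]=2 ship[0->1]=2 prod=3 -> [12 7 13 1]
Step 8: demand=5,sold=1 ship[2->3]=1 ship[1->2]=2 ship[0->1]=2 prod=3 -> [13 7 14 1]
Step 9: demand=5,sold=1 ship[2->3]=1 ship[1->2]=2 ship[0->1]=2 prod=3 -> [14 7 15 1]
Step 10: demand=5,sold=1 ship[2->3]=1 ship[1->2]=2 ship[0->1]=2 prod=3 -> [15 7 16 1]
Step 11: demand=5,sold=1 ship[2->3]=1 ship[1->2]=2 ship[0->1]=2 prod=3 -> [16 7 17 1]
Step 12: demand=5,sold=1 ship[2->3]=1 ship[1->2]=2 ship[0->1]=2 prod=3 -> [17 7 18 1]
First stockout at step 5

5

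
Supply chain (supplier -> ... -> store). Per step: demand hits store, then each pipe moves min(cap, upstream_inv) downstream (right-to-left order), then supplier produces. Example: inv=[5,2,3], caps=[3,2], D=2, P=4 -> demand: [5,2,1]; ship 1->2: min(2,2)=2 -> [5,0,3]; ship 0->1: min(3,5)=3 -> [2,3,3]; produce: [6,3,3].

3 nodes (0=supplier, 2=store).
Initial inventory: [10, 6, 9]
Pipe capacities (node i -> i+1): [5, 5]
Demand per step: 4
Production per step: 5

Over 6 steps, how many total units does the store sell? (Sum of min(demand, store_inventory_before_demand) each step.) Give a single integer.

Step 1: sold=4 (running total=4) -> [10 6 10]
Step 2: sold=4 (running total=8) -> [10 6 11]
Step 3: sold=4 (running total=12) -> [10 6 12]
Step 4: sold=4 (running total=16) -> [10 6 13]
Step 5: sold=4 (running total=20) -> [10 6 14]
Step 6: sold=4 (running total=24) -> [10 6 15]

Answer: 24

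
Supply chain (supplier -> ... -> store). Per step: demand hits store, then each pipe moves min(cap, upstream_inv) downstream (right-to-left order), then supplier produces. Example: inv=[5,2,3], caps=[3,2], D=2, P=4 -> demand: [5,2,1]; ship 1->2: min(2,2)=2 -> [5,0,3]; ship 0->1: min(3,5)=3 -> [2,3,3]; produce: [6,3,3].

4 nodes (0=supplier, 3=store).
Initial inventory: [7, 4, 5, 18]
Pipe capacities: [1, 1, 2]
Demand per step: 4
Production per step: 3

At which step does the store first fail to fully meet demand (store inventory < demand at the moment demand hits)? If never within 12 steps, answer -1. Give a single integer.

Step 1: demand=4,sold=4 ship[2->3]=2 ship[1->2]=1 ship[0->1]=1 prod=3 -> [9 4 4 16]
Step 2: demand=4,sold=4 ship[2->3]=2 ship[1->2]=1 ship[0->1]=1 prod=3 -> [11 4 3 14]
Step 3: demand=4,sold=4 ship[2->3]=2 ship[1->2]=1 ship[0->1]=1 prod=3 -> [13 4 2 12]
Step 4: demand=4,sold=4 ship[2->3]=2 ship[1->2]=1 ship[0->1]=1 prod=3 -> [15 4 1 10]
Step 5: demand=4,sold=4 ship[2->3]=1 ship[1->2]=1 ship[0->1]=1 prod=3 -> [17 4 1 7]
Step 6: demand=4,sold=4 ship[2->3]=1 ship[1->2]=1 ship[0->1]=1 prod=3 -> [19 4 1 4]
Step 7: demand=4,sold=4 ship[2->3]=1 ship[1->2]=1 ship[0->1]=1 prod=3 -> [21 4 1 1]
Step 8: demand=4,sold=1 ship[2->3]=1 ship[1->2]=1 ship[0->1]=1 prod=3 -> [23 4 1 1]
Step 9: demand=4,sold=1 ship[2->3]=1 ship[1->2]=1 ship[0->1]=1 prod=3 -> [25 4 1 1]
Step 10: demand=4,sold=1 ship[2->3]=1 ship[1->2]=1 ship[0->1]=1 prod=3 -> [27 4 1 1]
Step 11: demand=4,sold=1 ship[2->3]=1 ship[1->2]=1 ship[0->1]=1 prod=3 -> [29 4 1 1]
Step 12: demand=4,sold=1 ship[2->3]=1 ship[1->2]=1 ship[0->1]=1 prod=3 -> [31 4 1 1]
First stockout at step 8

8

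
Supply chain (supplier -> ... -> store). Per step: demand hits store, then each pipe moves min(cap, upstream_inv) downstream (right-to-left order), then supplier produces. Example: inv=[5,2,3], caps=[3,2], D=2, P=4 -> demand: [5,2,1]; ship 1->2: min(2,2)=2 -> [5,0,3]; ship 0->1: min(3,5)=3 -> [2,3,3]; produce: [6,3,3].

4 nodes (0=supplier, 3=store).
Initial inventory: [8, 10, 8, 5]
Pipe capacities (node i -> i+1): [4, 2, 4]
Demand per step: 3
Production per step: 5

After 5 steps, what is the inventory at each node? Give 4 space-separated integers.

Step 1: demand=3,sold=3 ship[2->3]=4 ship[1->2]=2 ship[0->1]=4 prod=5 -> inv=[9 12 6 6]
Step 2: demand=3,sold=3 ship[2->3]=4 ship[1->2]=2 ship[0->1]=4 prod=5 -> inv=[10 14 4 7]
Step 3: demand=3,sold=3 ship[2->3]=4 ship[1->2]=2 ship[0->1]=4 prod=5 -> inv=[11 16 2 8]
Step 4: demand=3,sold=3 ship[2->3]=2 ship[1->2]=2 ship[0->1]=4 prod=5 -> inv=[12 18 2 7]
Step 5: demand=3,sold=3 ship[2->3]=2 ship[1->2]=2 ship[0->1]=4 prod=5 -> inv=[13 20 2 6]

13 20 2 6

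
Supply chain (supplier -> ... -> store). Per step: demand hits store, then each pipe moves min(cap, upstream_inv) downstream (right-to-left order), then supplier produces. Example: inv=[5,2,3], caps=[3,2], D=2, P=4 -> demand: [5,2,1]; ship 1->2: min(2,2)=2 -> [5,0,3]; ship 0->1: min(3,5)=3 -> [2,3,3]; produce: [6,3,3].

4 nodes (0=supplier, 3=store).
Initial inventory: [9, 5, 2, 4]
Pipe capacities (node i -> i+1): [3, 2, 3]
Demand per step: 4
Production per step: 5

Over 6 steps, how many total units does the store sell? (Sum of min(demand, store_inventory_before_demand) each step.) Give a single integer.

Step 1: sold=4 (running total=4) -> [11 6 2 2]
Step 2: sold=2 (running total=6) -> [13 7 2 2]
Step 3: sold=2 (running total=8) -> [15 8 2 2]
Step 4: sold=2 (running total=10) -> [17 9 2 2]
Step 5: sold=2 (running total=12) -> [19 10 2 2]
Step 6: sold=2 (running total=14) -> [21 11 2 2]

Answer: 14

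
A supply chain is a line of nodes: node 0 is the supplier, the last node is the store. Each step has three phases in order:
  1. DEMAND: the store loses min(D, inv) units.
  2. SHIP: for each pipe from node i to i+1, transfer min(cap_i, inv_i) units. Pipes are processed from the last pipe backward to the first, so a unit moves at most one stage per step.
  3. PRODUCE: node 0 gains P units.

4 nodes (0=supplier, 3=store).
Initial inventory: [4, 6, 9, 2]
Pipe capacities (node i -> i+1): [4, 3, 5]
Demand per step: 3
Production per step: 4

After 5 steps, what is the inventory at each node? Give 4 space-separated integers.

Step 1: demand=3,sold=2 ship[2->3]=5 ship[1->2]=3 ship[0->1]=4 prod=4 -> inv=[4 7 7 5]
Step 2: demand=3,sold=3 ship[2->3]=5 ship[1->2]=3 ship[0->1]=4 prod=4 -> inv=[4 8 5 7]
Step 3: demand=3,sold=3 ship[2->3]=5 ship[1->2]=3 ship[0->1]=4 prod=4 -> inv=[4 9 3 9]
Step 4: demand=3,sold=3 ship[2->3]=3 ship[1->2]=3 ship[0->1]=4 prod=4 -> inv=[4 10 3 9]
Step 5: demand=3,sold=3 ship[2->3]=3 ship[1->2]=3 ship[0->1]=4 prod=4 -> inv=[4 11 3 9]

4 11 3 9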